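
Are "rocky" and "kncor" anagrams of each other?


Word 1: "rocky" → sorted: ckory
Word 2: "kncor" → sorted: cknor
Same letters? ckory != cknor
Anagram = No


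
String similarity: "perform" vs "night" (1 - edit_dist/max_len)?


Word 1: "perform" (length 7)
Word 2: "night" (length 5)
One optimal edit sequence:
  1. delete 'p'  (+1)
  2. delete 'e'  (+1)
  3. substitute 'r' -> 'n'  (+1)
  4. substitute 'f' -> 'i'  (+1)
  5. substitute 'o' -> 'g'  (+1)
  6. substitute 'r' -> 'h'  (+1)
  7. substitute 'm' -> 't'  (+1)
Edit distance = 7
Max length = max(7, 5) = 7
Similarity = 1 - 7/7
= 0.0000


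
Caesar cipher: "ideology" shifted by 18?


Word: "ideology"
Shift: 18
Each letter → (letter + shift) mod 26:
  'i' (8) + 18 = 0 → 'a'
  'd' (3) + 18 = 21 → 'v'
  'e' (4) + 18 = 22 → 'w'
  'o' (14) + 18 = 6 → 'g'
  'l' (11) + 18 = 3 → 'd'
  'o' (14) + 18 = 6 → 'g'
  'g' (6) + 18 = 24 → 'y'
  'y' (24) + 18 = 16 → 'q'
Result = "avwgdgyq"


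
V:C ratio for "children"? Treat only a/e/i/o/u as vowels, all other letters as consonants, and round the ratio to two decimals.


Word: "children"
Vowels (a,e,i,o,u): 2
Consonants: 6
Ratio = 2/6
= 0.33


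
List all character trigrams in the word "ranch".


Word: "ranch" (length 5)
Number of trigrams = 5 - 3 + 1 = 3
  Position 0: "ran"
  Position 1: "anc"
  Position 2: "nch"
Trigrams = "ran", "anc", "nch"


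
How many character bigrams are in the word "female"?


Word: "female" (length 6)
Number of 2-grams = length - 2 + 1 = 6 - 2 + 1
= 5


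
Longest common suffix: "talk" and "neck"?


Word 1: "talk"
Word 2: "neck"
Comparing from end:
  Pos -1: 'k' == 'k'
  Pos -2: 'l' != 'c' (stop)
LCS = "k" (length 1)


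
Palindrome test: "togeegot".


Word: "togeegot"
Reversed: "togeegot"
Forward == Backward? togeegot == togeegot
Palindrome = Yes


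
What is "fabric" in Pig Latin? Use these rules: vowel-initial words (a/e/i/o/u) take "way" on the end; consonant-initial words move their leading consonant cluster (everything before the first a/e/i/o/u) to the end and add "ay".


Word: "fabric"
Starts with consonant(s) → move to end, add 'ay'
Consonant cluster: "f"
Pig Latin = "abricfay"


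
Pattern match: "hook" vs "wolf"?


Pattern of "hook": [0, 1, 1, 2]
Pattern of "wolf": [0, 1, 2, 3]
Patterns do not match
Same pattern = No


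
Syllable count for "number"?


Word: "number"
Syllable breakdown: num / ber
Counting: 2 parts
= 2 syllables


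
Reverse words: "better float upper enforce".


Original: "better float upper enforce"
Words (1..n): better | float | upper | enforce
Reversed (n..1): enforce | upper | float | better
Result = "enforce upper float better"


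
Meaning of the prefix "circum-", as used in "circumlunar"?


Prefix: circum-
Example: circumlunar = circum- + lunar
Meaning = around


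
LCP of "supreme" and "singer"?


Word 1: "supreme"
Word 2: "singer"
Comparing from start:
  Pos 0: 's' == 's'
  Pos 1: 'u' != 'i' (stop)
LCP = "s" (length 1)


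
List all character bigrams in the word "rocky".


Word: "rocky" (length 5)
Number of bigrams = 5 - 2 + 1 = 4
  Position 0: "ro"
  Position 1: "oc"
  Position 2: "ck"
  Position 3: "ky"
Bigrams = "ro", "oc", "ck", "ky"


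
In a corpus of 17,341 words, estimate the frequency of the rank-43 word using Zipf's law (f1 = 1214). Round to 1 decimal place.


Zipf's law: f(r) = f(1) / r
f(1) = 1214
f(43) = 1214 / 43
= 28.2 occurrences


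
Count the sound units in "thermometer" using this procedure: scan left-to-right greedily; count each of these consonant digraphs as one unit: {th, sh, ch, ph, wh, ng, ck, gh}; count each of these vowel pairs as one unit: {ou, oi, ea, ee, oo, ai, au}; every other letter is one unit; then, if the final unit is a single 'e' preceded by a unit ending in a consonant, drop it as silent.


Word: "thermometer" (11 letters)
Left-to-right scan:
  (1) 'th' (digraph)
  (2) 'e' (letter)
  (3) 'r' (letter)
  (4) 'm' (letter)
  (5) 'o' (letter)
  (6) 'm' (letter)
  (7) 'e' (letter)
  (8) 't' (letter)
  (9) 'e' (letter)
  (10) 'r' (letter)
Units from scan: 10
Sound units = 10 units


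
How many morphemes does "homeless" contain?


Word: "homeless"
Morphemes: home + -less
Each morpheme carries meaning
= 2 morphemes


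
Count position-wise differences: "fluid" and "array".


Comparing character by character (same length = 5):
  Pos 0: 'f' vs 'a' !=
  Pos 1: 'l' vs 'r' !=
  Pos 2: 'u' vs 'r' !=
  Pos 3: 'i' vs 'a' !=
  Pos 4: 'd' vs 'y' !=
Hamming distance = 5


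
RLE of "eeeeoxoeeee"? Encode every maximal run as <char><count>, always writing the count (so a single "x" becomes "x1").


String: "eeeeoxoeeee"
Scanning for consecutive runs:
  'e' x 4
  'o' x 1
  'x' x 1
  'o' x 1
  'e' x 4
RLE = "e4o1x1o1e4"


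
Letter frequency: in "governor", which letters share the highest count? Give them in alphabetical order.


Word: "governor"
Letter counts:
  'e': 1
  'g': 1
  'n': 1
  'o': 2
  'r': 2
  'v': 1
Maximum count = 2
Most frequent = 'o', 'r' (2 times each)


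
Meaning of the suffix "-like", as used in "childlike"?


Suffix: -like
Example: childlike (child + -like)
Meaning = resembling


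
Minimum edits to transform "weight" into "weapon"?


Word 1: "weight" (length 6)
Word 2: "weapon" (length 6)
One optimal edit sequence (insert/delete/substitute each cost 1):
  1. keep 'w'
  2. keep 'e'
  3. substitute 'i' -> 'a'  (+1)
  4. substitute 'g' -> 'p'  (+1)
  5. substitute 'h' -> 'o'  (+1)
  6. substitute 't' -> 'n'  (+1)
Total edit operations: 4
Edit distance = 4


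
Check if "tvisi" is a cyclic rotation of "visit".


Word: "visit", Candidate: "tvisi"
Method: check if candidate is substring of word+word
"visitvisit" contains "tvisi"? Yes
Is rotation = Yes


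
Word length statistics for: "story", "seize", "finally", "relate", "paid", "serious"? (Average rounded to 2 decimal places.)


Lengths: "story"=5, "seize"=5, "finally"=7, "relate"=6, "paid"=4, "serious"=7
Sum = 34, Count = 6
Average = 34/6 = 5.67
= avg=5.67, min=4, max=7


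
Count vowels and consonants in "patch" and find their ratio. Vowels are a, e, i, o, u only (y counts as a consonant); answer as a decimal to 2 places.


Word: "patch"
Vowels (a,e,i,o,u): 1
Consonants: 4
Ratio = 1/4
= 0.25


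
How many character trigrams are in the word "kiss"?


Word: "kiss" (length 4)
Number of 3-grams = length - 3 + 1 = 4 - 3 + 1
= 2


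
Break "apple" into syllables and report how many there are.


Word: "apple"
Syllable breakdown: ap-ple
Counting: 2 parts
= 2 syllables


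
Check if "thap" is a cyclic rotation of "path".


Word: "path", Candidate: "thap"
Method: check if candidate is substring of word+word
"pathpath" contains "thap"? No
Is rotation = No


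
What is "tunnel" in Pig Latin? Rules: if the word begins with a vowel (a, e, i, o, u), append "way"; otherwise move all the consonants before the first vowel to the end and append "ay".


Word: "tunnel"
Starts with consonant(s) → move to end, add 'ay'
Consonant cluster: "t"
Pig Latin = "unneltay"


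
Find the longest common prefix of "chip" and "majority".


Word 1: "chip"
Word 2: "majority"
Comparing from start:
  Pos 0: 'c' != 'm' (stop)
LCP = "" (length 0)


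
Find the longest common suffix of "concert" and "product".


Word 1: "concert"
Word 2: "product"
Comparing from end:
  Pos -1: 't' == 't'
  Pos -2: 'r' != 'c' (stop)
LCS = "t" (length 1)


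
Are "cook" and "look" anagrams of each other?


Word 1: "cook" → sorted: ckoo
Word 2: "look" → sorted: kloo
Same letters? ckoo != kloo
Anagram = No


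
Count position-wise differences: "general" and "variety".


Comparing character by character (same length = 7):
  Pos 0: 'g' vs 'v' !=
  Pos 1: 'e' vs 'a' !=
  Pos 2: 'n' vs 'r' !=
  Pos 3: 'e' vs 'i' !=
  Pos 4: 'r' vs 'e' !=
  Pos 5: 'a' vs 't' !=
  Pos 6: 'l' vs 'y' !=
Hamming distance = 7


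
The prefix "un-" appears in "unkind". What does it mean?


Prefix: un-
Example: unkind = un- + kind
Meaning = not / reverse


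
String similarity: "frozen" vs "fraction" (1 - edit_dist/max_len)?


Word 1: "frozen" (length 6)
Word 2: "fraction" (length 8)
One optimal edit sequence:
  1. keep 'f'
  2. keep 'r'
  3. insert 'a'  (+1)
  4. insert 'c'  (+1)
  5. substitute 'o' -> 't'  (+1)
  6. substitute 'z' -> 'i'  (+1)
  7. substitute 'e' -> 'o'  (+1)
  8. keep 'n'
Edit distance = 5
Max length = max(6, 8) = 8
Similarity = 1 - 5/8
= 0.3750


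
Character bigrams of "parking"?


Word: "parking" (length 7)
Number of bigrams = 7 - 2 + 1 = 6
  Position 0: "pa"
  Position 1: "ar"
  Position 2: "rk"
  Position 3: "ki"
  Position 4: "in"
  Position 5: "ng"
Bigrams = "pa", "ar", "rk", "ki", "in", "ng"


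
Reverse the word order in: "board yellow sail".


Original: "board yellow sail"
Words (1..n): board | yellow | sail
Reversed (n..1): sail | yellow | board
Result = "sail yellow board"


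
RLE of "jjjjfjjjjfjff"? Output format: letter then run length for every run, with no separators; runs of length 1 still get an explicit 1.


String: "jjjjfjjjjfjff"
Scanning for consecutive runs:
  'j' x 4
  'f' x 1
  'j' x 4
  'f' x 1
  'j' x 1
  'f' x 2
RLE = "j4f1j4f1j1f2"


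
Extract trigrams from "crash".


Word: "crash" (length 5)
Number of trigrams = 5 - 3 + 1 = 3
  Position 0: "cra"
  Position 1: "ras"
  Position 2: "ash"
Trigrams = "cra", "ras", "ash"


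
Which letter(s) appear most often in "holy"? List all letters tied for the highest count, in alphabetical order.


Word: "holy"
Letter counts:
  'h': 1
  'l': 1
  'o': 1
  'y': 1
Maximum count = 1
Most frequent = 'h', 'l', 'o', 'y' (1 time each)


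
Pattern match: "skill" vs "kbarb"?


Pattern of "skill": [0, 1, 2, 3, 3]
Pattern of "kbarb": [0, 1, 2, 3, 1]
Patterns do not match
Same pattern = No


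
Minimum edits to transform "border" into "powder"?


Word 1: "border" (length 6)
Word 2: "powder" (length 6)
One optimal edit sequence (insert/delete/substitute each cost 1):
  1. substitute 'b' -> 'p'  (+1)
  2. keep 'o'
  3. substitute 'r' -> 'w'  (+1)
  4. keep 'd'
  5. keep 'e'
  6. keep 'r'
Total edit operations: 2
Edit distance = 2


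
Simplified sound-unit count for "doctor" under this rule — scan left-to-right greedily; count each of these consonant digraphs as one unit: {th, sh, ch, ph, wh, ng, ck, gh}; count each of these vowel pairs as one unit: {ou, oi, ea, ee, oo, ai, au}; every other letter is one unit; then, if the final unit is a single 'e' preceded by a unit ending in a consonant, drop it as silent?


Word: "doctor" (6 letters)
Left-to-right scan:
  [1] 'd' (letter)
  [2] 'o' (letter)
  [3] 'c' (letter)
  [4] 't' (letter)
  [5] 'o' (letter)
  [6] 'r' (letter)
Units from scan: 6
Sound units = 6 units


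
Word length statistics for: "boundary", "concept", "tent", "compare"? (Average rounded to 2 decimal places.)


Lengths: "boundary"=8, "concept"=7, "tent"=4, "compare"=7
Sum = 26, Count = 4
Average = 26/4 = 6.50
= avg=6.50, min=4, max=8


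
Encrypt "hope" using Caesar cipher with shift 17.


Word: "hope"
Shift: 17
Each letter → (letter + shift) mod 26:
  'h' (7) + 17 = 24 → 'y'
  'o' (14) + 17 = 5 → 'f'
  'p' (15) + 17 = 6 → 'g'
  'e' (4) + 17 = 21 → 'v'
Result = "yfgv"


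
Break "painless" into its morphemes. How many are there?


Word: "painless"
Morphemes: pain / -less
Each morpheme carries meaning
= 2 morphemes


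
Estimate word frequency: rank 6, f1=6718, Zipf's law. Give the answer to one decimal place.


Zipf's law: f(r) = f(1) / r
f(1) = 6718
f(6) = 6718 / 6
= 1119.7 occurrences


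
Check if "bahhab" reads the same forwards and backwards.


Word: "bahhab"
Reversed: "bahhab"
Forward == Backward? bahhab == bahhab
Palindrome = Yes


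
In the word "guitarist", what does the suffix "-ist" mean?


Suffix: -ist
Example: guitarist = guitar + -ist
Meaning = one who practices


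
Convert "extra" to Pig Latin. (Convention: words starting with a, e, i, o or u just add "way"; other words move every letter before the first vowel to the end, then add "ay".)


Word: "extra"
Starts with vowel → add 'way'
Pig Latin = "extraway"


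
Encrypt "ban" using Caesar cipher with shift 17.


Word: "ban"
Shift: 17
Each letter → (letter + shift) mod 26:
  'b' (1) + 17 = 18 → 's'
  'a' (0) + 17 = 17 → 'r'
  'n' (13) + 17 = 4 → 'e'
Result = "sre"


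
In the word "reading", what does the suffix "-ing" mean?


Suffix: -ing
As in: reading -> read + -ing
Meaning = present participle


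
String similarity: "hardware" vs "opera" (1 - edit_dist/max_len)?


Word 1: "hardware" (length 8)
Word 2: "opera" (length 5)
One optimal edit sequence:
  1. delete 'h'  (+1)
  2. delete 'a'  (+1)
  3. delete 'r'  (+1)
  4. substitute 'd' -> 'o'  (+1)
  5. substitute 'w' -> 'p'  (+1)
  6. substitute 'a' -> 'e'  (+1)
  7. keep 'r'
  8. substitute 'e' -> 'a'  (+1)
Edit distance = 7
Max length = max(8, 5) = 8
Similarity = 1 - 7/8
= 0.1250


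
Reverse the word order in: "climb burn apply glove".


Original: "climb burn apply glove"
Words (1..n): climb | burn | apply | glove
Reversed (n..1): glove | apply | burn | climb
Result = "glove apply burn climb"


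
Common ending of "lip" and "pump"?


Word 1: "lip"
Word 2: "pump"
Comparing from end:
  Pos -1: 'p' == 'p'
  Pos -2: 'i' != 'm' (stop)
LCS = "p" (length 1)


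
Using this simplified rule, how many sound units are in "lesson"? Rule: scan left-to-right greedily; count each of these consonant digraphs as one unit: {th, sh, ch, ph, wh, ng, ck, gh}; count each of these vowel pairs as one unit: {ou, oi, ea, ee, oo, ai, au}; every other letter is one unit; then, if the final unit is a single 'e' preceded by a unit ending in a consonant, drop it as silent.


Word: "lesson" (6 letters)
Left-to-right scan:
  (1) 'l' (letter)
  (2) 'e' (letter)
  (3) 's' (letter)
  (4) 's' (letter)
  (5) 'o' (letter)
  (6) 'n' (letter)
Units from scan: 6
Sound units = 6 units


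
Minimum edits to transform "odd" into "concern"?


Word 1: "odd" (length 3)
Word 2: "concern" (length 7)
One optimal edit sequence (insert/delete/substitute each cost 1):
  1. insert 'c'  (+1)
  2. keep 'o'
  3. insert 'n'  (+1)
  4. insert 'c'  (+1)
  5. insert 'e'  (+1)
  6. substitute 'd' -> 'r'  (+1)
  7. substitute 'd' -> 'n'  (+1)
Total edit operations: 6
Edit distance = 6


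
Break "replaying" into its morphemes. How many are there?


Word: "replaying"
Morphemes: re- | play | -ing
Each morpheme carries meaning
= 3 morphemes


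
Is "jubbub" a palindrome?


Word: "jubbub"
Reversed: "bubbuj"
Forward == Backward? jubbub != bubbuj
Palindrome = No


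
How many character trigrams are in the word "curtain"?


Word: "curtain" (length 7)
Number of 3-grams = length - 3 + 1 = 7 - 3 + 1
= 5


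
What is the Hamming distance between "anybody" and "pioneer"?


Comparing character by character (same length = 7):
  Pos 0: 'a' vs 'p' !=
  Pos 1: 'n' vs 'i' !=
  Pos 2: 'y' vs 'o' !=
  Pos 3: 'b' vs 'n' !=
  Pos 4: 'o' vs 'e' !=
  Pos 5: 'd' vs 'e' !=
  Pos 6: 'y' vs 'r' !=
Hamming distance = 7


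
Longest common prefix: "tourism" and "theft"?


Word 1: "tourism"
Word 2: "theft"
Comparing from start:
  Pos 0: 't' == 't'
  Pos 1: 'o' != 'h' (stop)
LCP = "t" (length 1)


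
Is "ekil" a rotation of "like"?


Word: "like", Candidate: "ekil"
Method: check if candidate is substring of word+word
"likelike" contains "ekil"? No
Is rotation = No


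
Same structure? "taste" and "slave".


Pattern of "taste": [0, 1, 2, 0, 3]
Pattern of "slave": [0, 1, 2, 3, 4]
Patterns do not match
Same pattern = No


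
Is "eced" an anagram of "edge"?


Word 1: "edge" → sorted: deeg
Word 2: "eced" → sorted: cdee
Same letters? deeg != cdee
Anagram = No


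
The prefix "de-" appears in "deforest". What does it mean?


Prefix: de-
Example: deforest (de- + forest)
Meaning = remove / reverse


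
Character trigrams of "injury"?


Word: "injury" (length 6)
Number of trigrams = 6 - 3 + 1 = 4
  Position 0: "inj"
  Position 1: "nju"
  Position 2: "jur"
  Position 3: "ury"
Trigrams = "inj", "nju", "jur", "ury"


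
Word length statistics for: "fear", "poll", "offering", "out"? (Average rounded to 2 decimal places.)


Lengths: "fear"=4, "poll"=4, "offering"=8, "out"=3
Sum = 19, Count = 4
Average = 19/4 = 4.75
= avg=4.75, min=3, max=8


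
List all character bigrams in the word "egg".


Word: "egg" (length 3)
Number of bigrams = 3 - 2 + 1 = 2
  Position 0: "eg"
  Position 1: "gg"
Bigrams = "eg", "gg"


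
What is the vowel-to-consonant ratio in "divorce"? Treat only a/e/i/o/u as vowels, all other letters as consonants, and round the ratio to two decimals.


Word: "divorce"
Vowels (a,e,i,o,u): 3
Consonants: 4
Ratio = 3/4
= 0.75


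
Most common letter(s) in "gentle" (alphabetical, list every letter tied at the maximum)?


Word: "gentle"
Letter counts:
  'e': 2
  'g': 1
  'l': 1
  'n': 1
  't': 1
Maximum count = 2
Most frequent = 'e' (2 times each)


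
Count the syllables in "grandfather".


Word: "grandfather"
Syllable breakdown: grand / fa / ther
Counting: 3 parts
= 3 syllables


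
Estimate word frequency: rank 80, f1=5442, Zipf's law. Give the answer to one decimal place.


Zipf's law: f(r) = f(1) / r
f(1) = 5442
f(80) = 5442 / 80
= 68.0 occurrences


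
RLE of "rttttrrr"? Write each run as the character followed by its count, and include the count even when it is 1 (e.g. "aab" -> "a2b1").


String: "rttttrrr"
Scanning for consecutive runs:
  'r' x 1
  't' x 4
  'r' x 3
RLE = "r1t4r3"


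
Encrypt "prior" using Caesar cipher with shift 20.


Word: "prior"
Shift: 20
Each letter → (letter + shift) mod 26:
  'p' (15) + 20 = 9 → 'j'
  'r' (17) + 20 = 11 → 'l'
  'i' (8) + 20 = 2 → 'c'
  'o' (14) + 20 = 8 → 'i'
  'r' (17) + 20 = 11 → 'l'
Result = "jlcil"


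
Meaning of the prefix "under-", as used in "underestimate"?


Prefix: under-
Example: underestimate (under- + estimate)
Meaning = insufficient


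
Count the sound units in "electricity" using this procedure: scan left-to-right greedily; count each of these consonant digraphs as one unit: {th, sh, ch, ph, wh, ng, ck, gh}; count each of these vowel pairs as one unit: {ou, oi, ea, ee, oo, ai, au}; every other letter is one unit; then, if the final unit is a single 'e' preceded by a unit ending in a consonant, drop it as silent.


Word: "electricity" (11 letters)
Left-to-right scan:
  1. 'e' (letter)
  2. 'l' (letter)
  3. 'e' (letter)
  4. 'c' (letter)
  5. 't' (letter)
  6. 'r' (letter)
  7. 'i' (letter)
  8. 'c' (letter)
  9. 'i' (letter)
  10. 't' (letter)
  11. 'y' (letter)
Units from scan: 11
Sound units = 11 units


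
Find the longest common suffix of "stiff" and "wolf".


Word 1: "stiff"
Word 2: "wolf"
Comparing from end:
  Pos -1: 'f' == 'f'
  Pos -2: 'f' != 'l' (stop)
LCS = "f" (length 1)


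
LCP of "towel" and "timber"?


Word 1: "towel"
Word 2: "timber"
Comparing from start:
  Pos 0: 't' == 't'
  Pos 1: 'o' != 'i' (stop)
LCP = "t" (length 1)


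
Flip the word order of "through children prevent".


Original: "through children prevent"
Words (1..n): through | children | prevent
Reversed (n..1): prevent | children | through
Result = "prevent children through"


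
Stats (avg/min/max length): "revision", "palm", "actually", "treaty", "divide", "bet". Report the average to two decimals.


Lengths: "revision"=8, "palm"=4, "actually"=8, "treaty"=6, "divide"=6, "bet"=3
Sum = 35, Count = 6
Average = 35/6 = 5.83
= avg=5.83, min=3, max=8


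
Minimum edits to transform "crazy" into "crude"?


Word 1: "crazy" (length 5)
Word 2: "crude" (length 5)
One optimal edit sequence (insert/delete/substitute each cost 1):
  1. keep 'c'
  2. keep 'r'
  3. substitute 'a' -> 'u'  (+1)
  4. substitute 'z' -> 'd'  (+1)
  5. substitute 'y' -> 'e'  (+1)
Total edit operations: 3
Edit distance = 3


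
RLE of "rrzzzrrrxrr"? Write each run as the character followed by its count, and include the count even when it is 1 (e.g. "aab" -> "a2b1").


String: "rrzzzrrrxrr"
Scanning for consecutive runs:
  'r' x 2
  'z' x 3
  'r' x 3
  'x' x 1
  'r' x 2
RLE = "r2z3r3x1r2"


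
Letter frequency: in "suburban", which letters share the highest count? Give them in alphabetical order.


Word: "suburban"
Letter counts:
  'a': 1
  'b': 2
  'n': 1
  'r': 1
  's': 1
  'u': 2
Maximum count = 2
Most frequent = 'b', 'u' (2 times each)


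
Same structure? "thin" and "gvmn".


Pattern of "thin": [0, 1, 2, 3]
Pattern of "gvmn": [0, 1, 2, 3]
Patterns match
Same pattern = Yes


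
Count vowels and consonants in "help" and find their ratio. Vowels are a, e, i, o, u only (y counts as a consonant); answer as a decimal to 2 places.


Word: "help"
Vowels (a,e,i,o,u): 1
Consonants: 3
Ratio = 1/3
= 0.33


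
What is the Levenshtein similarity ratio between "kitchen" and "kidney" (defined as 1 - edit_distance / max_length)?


Word 1: "kitchen" (length 7)
Word 2: "kidney" (length 6)
One optimal edit sequence:
  1. keep 'k'
  2. keep 'i'
  3. delete 't'  (+1)
  4. substitute 'c' -> 'd'  (+1)
  5. substitute 'h' -> 'n'  (+1)
  6. keep 'e'
  7. substitute 'n' -> 'y'  (+1)
Edit distance = 4
Max length = max(7, 6) = 7
Similarity = 1 - 4/7
= 0.4286


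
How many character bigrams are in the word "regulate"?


Word: "regulate" (length 8)
Number of 2-grams = length - 2 + 1 = 8 - 2 + 1
= 7


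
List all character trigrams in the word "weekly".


Word: "weekly" (length 6)
Number of trigrams = 6 - 3 + 1 = 4
  Position 0: "wee"
  Position 1: "eek"
  Position 2: "ekl"
  Position 3: "kly"
Trigrams = "wee", "eek", "ekl", "kly"


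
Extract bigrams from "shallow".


Word: "shallow" (length 7)
Number of bigrams = 7 - 2 + 1 = 6
  Position 0: "sh"
  Position 1: "ha"
  Position 2: "al"
  Position 3: "ll"
  Position 4: "lo"
  Position 5: "ow"
Bigrams = "sh", "ha", "al", "ll", "lo", "ow"


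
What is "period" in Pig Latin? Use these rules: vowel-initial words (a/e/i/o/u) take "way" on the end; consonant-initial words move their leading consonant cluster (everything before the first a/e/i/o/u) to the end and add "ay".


Word: "period"
Starts with consonant(s) → move to end, add 'ay'
Consonant cluster: "p"
Pig Latin = "eriodpay"


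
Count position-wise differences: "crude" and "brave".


Comparing character by character (same length = 5):
  Pos 0: 'c' vs 'b' !=
  Pos 1: 'r' vs 'r' =
  Pos 2: 'u' vs 'a' !=
  Pos 3: 'd' vs 'v' !=
  Pos 4: 'e' vs 'e' =
Hamming distance = 3


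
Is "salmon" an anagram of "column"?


Word 1: "column" → sorted: clmnou
Word 2: "salmon" → sorted: almnos
Same letters? clmnou != almnos
Anagram = No


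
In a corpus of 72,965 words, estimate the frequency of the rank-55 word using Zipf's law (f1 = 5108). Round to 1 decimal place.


Zipf's law: f(r) = f(1) / r
f(1) = 5108
f(55) = 5108 / 55
= 92.9 occurrences


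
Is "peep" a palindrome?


Word: "peep"
Reversed: "peep"
Forward == Backward? peep == peep
Palindrome = Yes


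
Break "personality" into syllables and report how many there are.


Word: "personality"
Syllable breakdown: per-son-al-i-ty
Counting: 5 parts
= 5 syllables


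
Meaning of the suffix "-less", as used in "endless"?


Suffix: -less
Example: endless = end + -less
Meaning = without


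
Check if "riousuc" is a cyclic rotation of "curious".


Word: "curious", Candidate: "riousuc"
Method: check if candidate is substring of word+word
"curiouscurious" contains "riousuc"? No
Is rotation = No


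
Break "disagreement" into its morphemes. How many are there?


Word: "disagreement"
Morphemes: dis- + agree + -ment
Each morpheme carries meaning
= 3 morphemes


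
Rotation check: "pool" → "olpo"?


Word: "pool", Candidate: "olpo"
Method: check if candidate is substring of word+word
"poolpool" contains "olpo"? Yes
Is rotation = Yes


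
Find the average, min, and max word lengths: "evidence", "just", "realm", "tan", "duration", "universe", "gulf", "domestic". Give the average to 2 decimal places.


Lengths: "evidence"=8, "just"=4, "realm"=5, "tan"=3, "duration"=8, "universe"=8, "gulf"=4, "domestic"=8
Sum = 48, Count = 8
Average = 48/8 = 6.00
= avg=6.00, min=3, max=8


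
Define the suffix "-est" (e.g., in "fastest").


Suffix: -est
Example: fastest = fast + -est
Meaning = most


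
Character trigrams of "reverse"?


Word: "reverse" (length 7)
Number of trigrams = 7 - 3 + 1 = 5
  Position 0: "rev"
  Position 1: "eve"
  Position 2: "ver"
  Position 3: "ers"
  Position 4: "rse"
Trigrams = "rev", "eve", "ver", "ers", "rse"


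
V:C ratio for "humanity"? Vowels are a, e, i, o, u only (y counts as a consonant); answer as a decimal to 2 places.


Word: "humanity"
Vowels (a,e,i,o,u): 3
Consonants: 5
Ratio = 3/5
= 0.60


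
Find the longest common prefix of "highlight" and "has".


Word 1: "highlight"
Word 2: "has"
Comparing from start:
  Pos 0: 'h' == 'h'
  Pos 1: 'i' != 'a' (stop)
LCP = "h" (length 1)


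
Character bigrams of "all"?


Word: "all" (length 3)
Number of bigrams = 3 - 2 + 1 = 2
  Position 0: "al"
  Position 1: "ll"
Bigrams = "al", "ll"


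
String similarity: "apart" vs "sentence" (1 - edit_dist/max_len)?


Word 1: "apart" (length 5)
Word 2: "sentence" (length 8)
One optimal edit sequence:
  1. insert 's'  (+1)
  2. insert 'e'  (+1)
  3. insert 'n'  (+1)
  4. substitute 'a' -> 't'  (+1)
  5. substitute 'p' -> 'e'  (+1)
  6. substitute 'a' -> 'n'  (+1)
  7. substitute 'r' -> 'c'  (+1)
  8. substitute 't' -> 'e'  (+1)
Edit distance = 8
Max length = max(5, 8) = 8
Similarity = 1 - 8/8
= 0.0000


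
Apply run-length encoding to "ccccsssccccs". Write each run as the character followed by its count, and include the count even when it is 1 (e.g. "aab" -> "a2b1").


String: "ccccsssccccs"
Scanning for consecutive runs:
  'c' x 4
  's' x 3
  'c' x 4
  's' x 1
RLE = "c4s3c4s1"


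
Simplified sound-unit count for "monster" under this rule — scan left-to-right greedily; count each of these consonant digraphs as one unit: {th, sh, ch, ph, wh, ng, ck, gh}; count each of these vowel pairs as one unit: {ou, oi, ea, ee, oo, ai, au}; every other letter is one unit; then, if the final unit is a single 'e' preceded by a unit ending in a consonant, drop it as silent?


Word: "monster" (7 letters)
Left-to-right scan:
  1. 'm' (letter)
  2. 'o' (letter)
  3. 'n' (letter)
  4. 's' (letter)
  5. 't' (letter)
  6. 'e' (letter)
  7. 'r' (letter)
Units from scan: 7
Sound units = 7 units


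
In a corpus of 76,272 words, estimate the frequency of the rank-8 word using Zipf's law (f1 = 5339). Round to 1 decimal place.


Zipf's law: f(r) = f(1) / r
f(1) = 5339
f(8) = 5339 / 8
= 667.4 occurrences


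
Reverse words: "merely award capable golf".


Original: "merely award capable golf"
Words (1..n): merely | award | capable | golf
Reversed (n..1): golf | capable | award | merely
Result = "golf capable award merely"


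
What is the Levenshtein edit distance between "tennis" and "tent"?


Word 1: "tennis" (length 6)
Word 2: "tent" (length 4)
One optimal edit sequence (insert/delete/substitute each cost 1):
  1. keep 't'
  2. keep 'e'
  3. delete 'n'  (+1)
  4. keep 'n'
  5. delete 'i'  (+1)
  6. substitute 's' -> 't'  (+1)
Total edit operations: 3
Edit distance = 3


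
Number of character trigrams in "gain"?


Word: "gain" (length 4)
Number of 3-grams = length - 3 + 1 = 4 - 3 + 1
= 2


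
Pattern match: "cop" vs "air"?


Pattern of "cop": [0, 1, 2]
Pattern of "air": [0, 1, 2]
Patterns match
Same pattern = Yes


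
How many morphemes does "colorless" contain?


Word: "colorless"
Morphemes: color + -less
Each morpheme carries meaning
= 2 morphemes


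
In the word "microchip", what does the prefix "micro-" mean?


Prefix: micro-
Example: microchip = micro- + chip
Meaning = small


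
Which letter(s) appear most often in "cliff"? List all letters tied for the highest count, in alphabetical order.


Word: "cliff"
Letter counts:
  'c': 1
  'f': 2
  'i': 1
  'l': 1
Maximum count = 2
Most frequent = 'f' (2 times each)


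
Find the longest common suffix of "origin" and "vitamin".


Word 1: "origin"
Word 2: "vitamin"
Comparing from end:
  Pos -1: 'n' == 'n'
  Pos -2: 'i' == 'i'
  Pos -3: 'g' != 'm' (stop)
LCS = "in" (length 2)


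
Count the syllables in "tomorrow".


Word: "tomorrow"
Syllable breakdown: to-mor-row
Counting: 3 parts
= 3 syllables


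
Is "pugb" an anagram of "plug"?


Word 1: "plug" → sorted: glpu
Word 2: "pugb" → sorted: bgpu
Same letters? glpu != bgpu
Anagram = No


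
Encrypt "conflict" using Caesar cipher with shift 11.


Word: "conflict"
Shift: 11
Each letter → (letter + shift) mod 26:
  'c' (2) + 11 = 13 → 'n'
  'o' (14) + 11 = 25 → 'z'
  'n' (13) + 11 = 24 → 'y'
  'f' (5) + 11 = 16 → 'q'
  'l' (11) + 11 = 22 → 'w'
  'i' (8) + 11 = 19 → 't'
  'c' (2) + 11 = 13 → 'n'
  't' (19) + 11 = 4 → 'e'
Result = "nzyqwtne"


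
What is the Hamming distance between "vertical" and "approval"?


Comparing character by character (same length = 8):
  Pos 0: 'v' vs 'a' !=
  Pos 1: 'e' vs 'p' !=
  Pos 2: 'r' vs 'p' !=
  Pos 3: 't' vs 'r' !=
  Pos 4: 'i' vs 'o' !=
  Pos 5: 'c' vs 'v' !=
  Pos 6: 'a' vs 'a' =
  Pos 7: 'l' vs 'l' =
Hamming distance = 6


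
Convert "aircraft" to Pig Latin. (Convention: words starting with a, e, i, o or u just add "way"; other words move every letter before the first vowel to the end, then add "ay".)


Word: "aircraft"
Starts with vowel → add 'way'
Pig Latin = "aircraftway"


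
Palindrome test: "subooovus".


Word: "subooovus"
Reversed: "suvooobus"
Forward == Backward? subooovus != suvooobus
Palindrome = No


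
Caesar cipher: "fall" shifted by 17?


Word: "fall"
Shift: 17
Each letter → (letter + shift) mod 26:
  'f' (5) + 17 = 22 → 'w'
  'a' (0) + 17 = 17 → 'r'
  'l' (11) + 17 = 2 → 'c'
  'l' (11) + 17 = 2 → 'c'
Result = "wrcc"


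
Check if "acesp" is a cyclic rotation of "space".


Word: "space", Candidate: "acesp"
Method: check if candidate is substring of word+word
"spacespace" contains "acesp"? Yes
Is rotation = Yes


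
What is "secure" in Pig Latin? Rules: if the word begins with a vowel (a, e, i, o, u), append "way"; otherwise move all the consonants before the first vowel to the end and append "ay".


Word: "secure"
Starts with consonant(s) → move to end, add 'ay'
Consonant cluster: "s"
Pig Latin = "ecuresay"


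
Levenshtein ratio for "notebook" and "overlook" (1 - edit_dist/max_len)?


Word 1: "notebook" (length 8)
Word 2: "overlook" (length 8)
One optimal edit sequence:
  1. delete 'n'  (+1)
  2. keep 'o'
  3. substitute 't' -> 'v'  (+1)
  4. keep 'e'
  5. insert 'r'  (+1)
  6. substitute 'b' -> 'l'  (+1)
  7. keep 'o'
  8. keep 'o'
  9. keep 'k'
Edit distance = 4
Max length = max(8, 8) = 8
Similarity = 1 - 4/8
= 0.5000


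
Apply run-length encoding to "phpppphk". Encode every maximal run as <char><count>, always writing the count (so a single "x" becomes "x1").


String: "phpppphk"
Scanning for consecutive runs:
  'p' x 1
  'h' x 1
  'p' x 4
  'h' x 1
  'k' x 1
RLE = "p1h1p4h1k1"


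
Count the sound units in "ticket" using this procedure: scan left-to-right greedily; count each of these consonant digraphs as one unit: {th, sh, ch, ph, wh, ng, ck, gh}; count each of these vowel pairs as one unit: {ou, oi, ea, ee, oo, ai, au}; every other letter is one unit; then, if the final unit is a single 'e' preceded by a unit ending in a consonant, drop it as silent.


Word: "ticket" (6 letters)
Left-to-right scan:
  1. 't' (letter)
  2. 'i' (letter)
  3. 'ck' (digraph)
  4. 'e' (letter)
  5. 't' (letter)
Units from scan: 5
Sound units = 5 units


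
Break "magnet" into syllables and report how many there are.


Word: "magnet"
Syllable breakdown: mag | net
Counting: 2 parts
= 2 syllables


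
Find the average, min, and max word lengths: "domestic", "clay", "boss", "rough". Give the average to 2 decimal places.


Lengths: "domestic"=8, "clay"=4, "boss"=4, "rough"=5
Sum = 21, Count = 4
Average = 21/4 = 5.25
= avg=5.25, min=4, max=8


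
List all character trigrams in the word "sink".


Word: "sink" (length 4)
Number of trigrams = 4 - 3 + 1 = 2
  Position 0: "sin"
  Position 1: "ink"
Trigrams = "sin", "ink"


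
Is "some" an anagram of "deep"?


Word 1: "deep" → sorted: deep
Word 2: "some" → sorted: emos
Same letters? deep != emos
Anagram = No


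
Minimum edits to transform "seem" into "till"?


Word 1: "seem" (length 4)
Word 2: "till" (length 4)
One optimal edit sequence (insert/delete/substitute each cost 1):
  1. substitute 's' -> 't'  (+1)
  2. substitute 'e' -> 'i'  (+1)
  3. substitute 'e' -> 'l'  (+1)
  4. substitute 'm' -> 'l'  (+1)
Total edit operations: 4
Edit distance = 4


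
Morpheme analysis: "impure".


Word: "impure"
Morphemes: im- | pure
Each morpheme carries meaning
= 2 morphemes


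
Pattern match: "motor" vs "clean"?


Pattern of "motor": [0, 1, 2, 1, 3]
Pattern of "clean": [0, 1, 2, 3, 4]
Patterns do not match
Same pattern = No


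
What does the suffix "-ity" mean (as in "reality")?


Suffix: -ity
As in: reality -> real + -ity
Meaning = quality of


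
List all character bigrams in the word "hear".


Word: "hear" (length 4)
Number of bigrams = 4 - 2 + 1 = 3
  Position 0: "he"
  Position 1: "ea"
  Position 2: "ar"
Bigrams = "he", "ea", "ar"


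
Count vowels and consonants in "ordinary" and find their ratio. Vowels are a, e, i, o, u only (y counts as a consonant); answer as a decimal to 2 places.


Word: "ordinary"
Vowels (a,e,i,o,u): 3
Consonants: 5
Ratio = 3/5
= 0.60


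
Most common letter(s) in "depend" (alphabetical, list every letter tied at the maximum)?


Word: "depend"
Letter counts:
  'd': 2
  'e': 2
  'n': 1
  'p': 1
Maximum count = 2
Most frequent = 'd', 'e' (2 times each)


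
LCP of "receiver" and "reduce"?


Word 1: "receiver"
Word 2: "reduce"
Comparing from start:
  Pos 0: 'r' == 'r'
  Pos 1: 'e' == 'e'
  Pos 2: 'c' != 'd' (stop)
LCP = "re" (length 2)


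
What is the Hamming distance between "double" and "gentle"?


Comparing character by character (same length = 6):
  Pos 0: 'd' vs 'g' !=
  Pos 1: 'o' vs 'e' !=
  Pos 2: 'u' vs 'n' !=
  Pos 3: 'b' vs 't' !=
  Pos 4: 'l' vs 'l' =
  Pos 5: 'e' vs 'e' =
Hamming distance = 4


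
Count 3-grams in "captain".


Word: "captain" (length 7)
Number of 3-grams = length - 3 + 1 = 7 - 3 + 1
= 5


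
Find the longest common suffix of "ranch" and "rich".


Word 1: "ranch"
Word 2: "rich"
Comparing from end:
  Pos -1: 'h' == 'h'
  Pos -2: 'c' == 'c'
  Pos -3: 'n' != 'i' (stop)
LCS = "ch" (length 2)


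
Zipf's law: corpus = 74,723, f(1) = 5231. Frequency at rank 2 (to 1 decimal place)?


Zipf's law: f(r) = f(1) / r
f(1) = 5231
f(2) = 5231 / 2
= 2615.5 occurrences


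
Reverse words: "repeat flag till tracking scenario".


Original: "repeat flag till tracking scenario"
Words (1..n): repeat | flag | till | tracking | scenario
Reversed (n..1): scenario | tracking | till | flag | repeat
Result = "scenario tracking till flag repeat"


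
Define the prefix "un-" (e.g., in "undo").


Prefix: un-
Example: undo = un- + do
Meaning = not / reverse


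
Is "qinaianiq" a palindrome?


Word: "qinaianiq"
Reversed: "qinaianiq"
Forward == Backward? qinaianiq == qinaianiq
Palindrome = Yes


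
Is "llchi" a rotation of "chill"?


Word: "chill", Candidate: "llchi"
Method: check if candidate is substring of word+word
"chillchill" contains "llchi"? Yes
Is rotation = Yes


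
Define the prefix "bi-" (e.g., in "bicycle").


Prefix: bi-
As in: bicycle -> bi- + cycle
Meaning = two


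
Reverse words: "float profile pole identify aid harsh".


Original: "float profile pole identify aid harsh"
Words (1..n): float | profile | pole | identify | aid | harsh
Reversed (n..1): harsh | aid | identify | pole | profile | float
Result = "harsh aid identify pole profile float"


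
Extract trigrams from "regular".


Word: "regular" (length 7)
Number of trigrams = 7 - 3 + 1 = 5
  Position 0: "reg"
  Position 1: "egu"
  Position 2: "gul"
  Position 3: "ula"
  Position 4: "lar"
Trigrams = "reg", "egu", "gul", "ula", "lar"


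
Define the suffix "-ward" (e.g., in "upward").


Suffix: -ward
As in: upward -> up + -ward
Meaning = in the direction of


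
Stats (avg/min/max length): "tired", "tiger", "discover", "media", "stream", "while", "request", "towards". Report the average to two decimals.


Lengths: "tired"=5, "tiger"=5, "discover"=8, "media"=5, "stream"=6, "while"=5, "request"=7, "towards"=7
Sum = 48, Count = 8
Average = 48/8 = 6.00
= avg=6.00, min=5, max=8


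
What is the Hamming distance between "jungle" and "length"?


Comparing character by character (same length = 6):
  Pos 0: 'j' vs 'l' !=
  Pos 1: 'u' vs 'e' !=
  Pos 2: 'n' vs 'n' =
  Pos 3: 'g' vs 'g' =
  Pos 4: 'l' vs 't' !=
  Pos 5: 'e' vs 'h' !=
Hamming distance = 4


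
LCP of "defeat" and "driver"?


Word 1: "defeat"
Word 2: "driver"
Comparing from start:
  Pos 0: 'd' == 'd'
  Pos 1: 'e' != 'r' (stop)
LCP = "d" (length 1)


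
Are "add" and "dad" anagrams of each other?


Word 1: "add" → sorted: add
Word 2: "dad" → sorted: add
Same letters? add == add
Anagram = Yes


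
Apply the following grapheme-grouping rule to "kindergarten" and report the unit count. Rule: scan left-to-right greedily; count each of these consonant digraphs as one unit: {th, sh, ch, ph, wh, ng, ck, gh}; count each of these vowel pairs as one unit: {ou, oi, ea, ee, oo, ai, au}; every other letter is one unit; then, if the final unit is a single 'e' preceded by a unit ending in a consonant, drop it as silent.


Word: "kindergarten" (12 letters)
Left-to-right scan:
  [1] 'k' (letter)
  [2] 'i' (letter)
  [3] 'n' (letter)
  [4] 'd' (letter)
  [5] 'e' (letter)
  [6] 'r' (letter)
  [7] 'g' (letter)
  [8] 'a' (letter)
  [9] 'r' (letter)
  [10] 't' (letter)
  [11] 'e' (letter)
  [12] 'n' (letter)
Units from scan: 12
Sound units = 12 units


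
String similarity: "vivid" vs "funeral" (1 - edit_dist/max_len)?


Word 1: "vivid" (length 5)
Word 2: "funeral" (length 7)
One optimal edit sequence:
  1. insert 'f'  (+1)
  2. insert 'u'  (+1)
  3. substitute 'v' -> 'n'  (+1)
  4. substitute 'i' -> 'e'  (+1)
  5. substitute 'v' -> 'r'  (+1)
  6. substitute 'i' -> 'a'  (+1)
  7. substitute 'd' -> 'l'  (+1)
Edit distance = 7
Max length = max(5, 7) = 7
Similarity = 1 - 7/7
= 0.0000


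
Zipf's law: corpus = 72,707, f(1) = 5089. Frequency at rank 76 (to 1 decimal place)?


Zipf's law: f(r) = f(1) / r
f(1) = 5089
f(76) = 5089 / 76
= 67.0 occurrences


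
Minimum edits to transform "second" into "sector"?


Word 1: "second" (length 6)
Word 2: "sector" (length 6)
One optimal edit sequence (insert/delete/substitute each cost 1):
  1. keep 's'
  2. keep 'e'
  3. keep 'c'
  4. substitute 'o' -> 't'  (+1)
  5. substitute 'n' -> 'o'  (+1)
  6. substitute 'd' -> 'r'  (+1)
Total edit operations: 3
Edit distance = 3


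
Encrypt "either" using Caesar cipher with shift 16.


Word: "either"
Shift: 16
Each letter → (letter + shift) mod 26:
  'e' (4) + 16 = 20 → 'u'
  'i' (8) + 16 = 24 → 'y'
  't' (19) + 16 = 9 → 'j'
  'h' (7) + 16 = 23 → 'x'
  'e' (4) + 16 = 20 → 'u'
  'r' (17) + 16 = 7 → 'h'
Result = "uyjxuh"


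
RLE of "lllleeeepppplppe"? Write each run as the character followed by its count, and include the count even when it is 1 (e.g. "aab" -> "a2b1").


String: "lllleeeepppplppe"
Scanning for consecutive runs:
  'l' x 4
  'e' x 4
  'p' x 4
  'l' x 1
  'p' x 2
  'e' x 1
RLE = "l4e4p4l1p2e1"
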